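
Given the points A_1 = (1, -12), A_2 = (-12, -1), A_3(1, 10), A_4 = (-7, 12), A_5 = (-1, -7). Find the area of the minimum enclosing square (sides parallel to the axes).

The bounding box has width 13 and height 24.
An axis-aligned square enclosing the set must have side ≥ max(width, height).
So the minimum side is max(13, 24) = 24.
Area = 24² = 576.

576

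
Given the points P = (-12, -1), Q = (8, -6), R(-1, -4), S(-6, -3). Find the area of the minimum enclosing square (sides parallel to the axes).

400

The bounding box has width 20 and height 5.
An axis-aligned square enclosing the set must have side ≥ max(width, height).
So the minimum side is max(20, 5) = 20.
Area = 20² = 400.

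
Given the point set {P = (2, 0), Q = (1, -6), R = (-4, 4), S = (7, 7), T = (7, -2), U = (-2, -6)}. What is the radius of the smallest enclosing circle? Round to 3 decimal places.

The farthest pair is S–U with squared distance 250. The circle on this segment as diameter has centre (2.5, 0.5) and r² = 250/4 = 62.5.
Check P: distance² to centre = 0.5 ≤ 62.5, so it lies inside.
All remaining points lie in this disk, and no smaller disk contains both endpoints, so this is the minimum enclosing circle.
r = √(62.5) ≈ 7.906.

7.906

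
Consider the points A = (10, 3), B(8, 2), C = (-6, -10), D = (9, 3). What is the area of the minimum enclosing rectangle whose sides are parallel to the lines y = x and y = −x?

43.5

In coordinates u = x + y, v = x − y the rectangle is axis-aligned; the map (x,y)→(u,v) scales areas by 2.
u-values: 13, 10, -16, 12; range = 13 − (-16) = 29.
v-values: 7, 6, 4, 6; range = 7 − 4 = 3.
Area = (29 × 3) / 2 = 43.5.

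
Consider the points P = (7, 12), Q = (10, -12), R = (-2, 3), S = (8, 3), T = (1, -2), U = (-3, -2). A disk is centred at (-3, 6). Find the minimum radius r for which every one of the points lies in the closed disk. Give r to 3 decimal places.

The required radius is the distance from (-3, 6) to the farthest point.
Squared distances: 136, 493, 10, 130, 80, 64.
Maximum is 493, attained at Q.
r = √493 ≈ 22.204.

22.204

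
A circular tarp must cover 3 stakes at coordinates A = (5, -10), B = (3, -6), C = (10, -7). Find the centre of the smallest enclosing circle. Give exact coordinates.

Side lengths²: AB² = 20, AC² = 34, BC² = 50.
Since BC² = 50 < 34 + 20 = 54, the triangle is acute, so the smallest enclosing circle is the circumcircle.
Circumcentre = (84/13, -88/13), r² = 2125/169.
Centre = (84/13, -88/13).

(84/13, -88/13)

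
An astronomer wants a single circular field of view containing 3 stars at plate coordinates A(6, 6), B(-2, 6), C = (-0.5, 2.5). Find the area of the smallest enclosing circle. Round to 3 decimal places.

Side lengths²: AB² = 64, AC² = 54.5, BC² = 14.5.
Since AB² = 64 < 54.5 + 14.5 = 69, the triangle is acute, so the smallest enclosing circle is the circumcircle.
Circumcentre = (2, 79/14), r² = 3161/196.
Area = π·r² = π·3161/196 ≈ 50.666.

50.666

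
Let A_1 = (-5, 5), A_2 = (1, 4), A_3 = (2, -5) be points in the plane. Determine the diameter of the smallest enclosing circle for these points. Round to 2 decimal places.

12.21

Side lengths²: A_1A_2² = 37, A_1A_3² = 149, A_2A_3² = 82.
Since A_1A_3² = 149 ≥ 82 + 37 = 119, the angle opposite A_1A_3 is not acute, so the smallest enclosing circle has A_1A_3 as diameter.
Centre = midpoint of A_1A_3 = (-1.5, 0), r² = 149/4 = 37.25.
Diameter = 2r = 2√(37.25) ≈ 12.21.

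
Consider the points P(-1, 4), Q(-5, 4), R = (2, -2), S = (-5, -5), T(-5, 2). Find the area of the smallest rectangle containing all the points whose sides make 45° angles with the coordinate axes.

In coordinates u = x + y, v = x − y the rectangle is axis-aligned; the map (x,y)→(u,v) scales areas by 2.
u-values: 3, -1, 0, -10, -3; range = 3 − (-10) = 13.
v-values: -5, -9, 4, 0, -7; range = 4 − (-9) = 13.
Area = (13 × 13) / 2 = 84.5.

84.5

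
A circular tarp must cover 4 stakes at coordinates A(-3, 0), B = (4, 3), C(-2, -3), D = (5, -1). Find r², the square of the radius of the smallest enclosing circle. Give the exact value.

The minimum enclosing circle of a finite set is fixed by two of the points (as a diameter) or three (as a circumcircle).
The farthest pair is B–C with squared distance 72. The circle on this segment as diameter has centre (1, 0) and r² = 72/4 = 18.
Check A: distance² to centre = 16 ≤ 18, so it lies inside.
All remaining points lie in this disk, and no smaller disk contains both endpoints, so this is the minimum enclosing circle.

18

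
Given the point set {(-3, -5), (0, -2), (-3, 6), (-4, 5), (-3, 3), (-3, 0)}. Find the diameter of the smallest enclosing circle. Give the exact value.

11

The minimum enclosing circle of a finite set is fixed by two of the points (as a diameter) or three (as a circumcircle).
The farthest pair is (-3, -5)–(-3, 6) with squared distance 121. The circle on this segment as diameter has centre (-3, 0.5) and r² = 121/4 = 30.25.
Check (0, -2): distance² to centre = 15.25 ≤ 30.25, so it lies inside.
All remaining points lie in this disk, and no smaller disk contains both endpoints, so this is the minimum enclosing circle.
Diameter = 2r = 2√(30.25) = 11.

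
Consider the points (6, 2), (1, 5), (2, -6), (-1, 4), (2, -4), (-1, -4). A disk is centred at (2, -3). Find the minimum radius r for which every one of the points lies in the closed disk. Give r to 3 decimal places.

The required radius is the distance from (2, -3) to the farthest point.
Squared distances: 41, 65, 9, 58, 1, 10.
Maximum is 65, attained at (1, 5).
r = √65 ≈ 8.062.

8.062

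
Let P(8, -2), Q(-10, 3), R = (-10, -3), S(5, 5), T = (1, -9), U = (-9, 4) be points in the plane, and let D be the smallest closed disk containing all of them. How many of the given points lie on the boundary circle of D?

3

A smallest enclosing disk is always determined by at most three of the input points on its boundary.
The minimum enclosing circle is determined by three boundary points: P, Q, R.
Their circumcentre is (-41/36, 0) with r² = 113425/1296.
The farthest remaining point T is at distance² 110905/1296 ≤ 113425/1296.
The points at distance exactly r from the centre are P, Q, R — 3 points.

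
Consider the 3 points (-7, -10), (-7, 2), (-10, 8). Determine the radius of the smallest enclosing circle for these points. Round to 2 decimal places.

Call the three points A, B, C in the order given.
Side lengths²: AB² = 144, AC² = 333, BC² = 45.
Since AC² = 333 ≥ 144 + 45 = 189, the angle opposite AC is not acute, so the smallest enclosing circle has AC as diameter.
Centre = midpoint of AC = (-8.5, -1), r² = 333/4 = 83.25.
r = √(83.25) ≈ 9.12.

9.12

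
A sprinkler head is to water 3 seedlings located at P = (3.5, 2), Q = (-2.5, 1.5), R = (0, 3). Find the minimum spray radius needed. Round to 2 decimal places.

Side lengths²: PQ² = 36.25, PR² = 13.25, QR² = 8.5.
Since PQ² = 36.25 ≥ 13.25 + 8.5 = 21.75, the angle opposite PQ is not acute, so the smallest enclosing circle has PQ as diameter.
Centre = midpoint of PQ = (0.5, 1.75), r² = 36.25/4 = 9.0625.
r = √(9.0625) ≈ 3.01.

3.01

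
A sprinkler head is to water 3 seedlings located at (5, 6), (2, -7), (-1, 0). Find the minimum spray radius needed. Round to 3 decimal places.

Call the three points A, B, C in the order given.
Side lengths²: AB² = 178, AC² = 72, BC² = 58.
Since AB² = 178 ≥ 72 + 58 = 130, the angle opposite AB is not acute, so the smallest enclosing circle has AB as diameter.
Centre = midpoint of AB = (3.5, -0.5), r² = 178/4 = 44.5.
r = √(44.5) ≈ 6.671.

6.671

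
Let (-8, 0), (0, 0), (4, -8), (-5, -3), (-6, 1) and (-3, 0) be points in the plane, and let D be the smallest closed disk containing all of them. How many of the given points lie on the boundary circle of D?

2

The minimum enclosing circle of a finite set is fixed by two of the points (as a diameter) or three (as a circumcircle).
The farthest pair is (-8, 0)–(4, -8) with squared distance 208. The circle on this segment as diameter has centre (-2, -4) and r² = 208/4 = 52.
Check (0, 0): distance² to centre = 20 ≤ 52, so it lies inside.
All remaining points lie in this disk, and no smaller disk contains both endpoints, so this is the minimum enclosing circle.
The points at distance exactly r from the centre are (-8, 0), (4, -8) — 2 points.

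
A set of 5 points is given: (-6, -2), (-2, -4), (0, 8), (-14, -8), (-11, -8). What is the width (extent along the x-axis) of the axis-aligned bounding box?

max x = 0, min x = -14, so width = 14.

14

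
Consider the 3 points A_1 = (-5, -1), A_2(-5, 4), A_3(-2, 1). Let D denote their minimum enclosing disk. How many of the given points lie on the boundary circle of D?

Side lengths²: A_1A_2² = 25, A_1A_3² = 13, A_2A_3² = 18.
Since A_1A_2² = 25 < 18 + 13 = 31, the triangle is acute, so the smallest enclosing circle is the circumcircle.
Circumcentre = (-4.5, 1.5), r² = 6.5.
The points at distance exactly r from the centre are A_1, A_2, A_3 — 3 points.

3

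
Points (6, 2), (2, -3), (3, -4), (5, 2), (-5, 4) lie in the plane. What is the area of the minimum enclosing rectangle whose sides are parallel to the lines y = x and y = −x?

72

In coordinates u = x + y, v = x − y the rectangle is axis-aligned; the map (x,y)→(u,v) scales areas by 2.
u-values: 8, -1, -1, 7, -1; range = 8 − (-1) = 9.
v-values: 4, 5, 7, 3, -9; range = 7 − (-9) = 16.
Area = (9 × 16) / 2 = 72.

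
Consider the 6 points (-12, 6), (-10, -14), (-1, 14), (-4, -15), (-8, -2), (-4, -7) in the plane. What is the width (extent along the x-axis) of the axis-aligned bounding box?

11

max x = -1, min x = -12, so width = 11.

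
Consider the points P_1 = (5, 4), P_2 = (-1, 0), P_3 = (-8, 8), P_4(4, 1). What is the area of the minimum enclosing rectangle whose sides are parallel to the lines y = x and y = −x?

95

In coordinates u = x + y, v = x − y the rectangle is axis-aligned; the map (x,y)→(u,v) scales areas by 2.
u-values: 9, -1, 0, 5; range = 9 − (-1) = 10.
v-values: 1, -1, -16, 3; range = 3 − (-16) = 19.
Area = (10 × 19) / 2 = 95.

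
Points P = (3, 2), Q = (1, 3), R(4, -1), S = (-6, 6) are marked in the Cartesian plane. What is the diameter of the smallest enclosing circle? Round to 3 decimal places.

12.207

By Welzl's lemma the MEC is supported by two points (diametrically opposite) or three points (on a circumcircle).
The farthest pair is R–S with squared distance 149. The circle on this segment as diameter has centre (-1, 2.5) and r² = 149/4 = 37.25.
Check P: distance² to centre = 16.25 ≤ 37.25, so it lies inside.
All remaining points lie in this disk, and no smaller disk contains both endpoints, so this is the minimum enclosing circle.
Diameter = 2r = 2√(37.25) ≈ 12.207.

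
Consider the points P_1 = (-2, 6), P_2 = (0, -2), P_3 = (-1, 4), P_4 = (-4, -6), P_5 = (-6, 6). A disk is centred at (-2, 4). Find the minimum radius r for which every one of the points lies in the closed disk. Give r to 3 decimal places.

The required radius is the distance from (-2, 4) to the farthest point.
Squared distances: 4, 40, 1, 104, 20.
Maximum is 104, attained at P_4.
r = √104 ≈ 10.198.

10.198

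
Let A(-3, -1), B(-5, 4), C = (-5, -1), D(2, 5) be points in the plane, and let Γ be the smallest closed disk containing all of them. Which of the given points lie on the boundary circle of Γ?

The farthest pair is C–D with squared distance 85. The circle on this segment as diameter has centre (-1.5, 2) and r² = 85/4 = 21.25.
Check A: distance² to centre = 11.25 ≤ 21.25, so it lies inside.
All remaining points lie in this disk, and no smaller disk contains both endpoints, so this is the minimum enclosing circle.
The points at distance exactly r from the centre are C, D — 2 points.

C, D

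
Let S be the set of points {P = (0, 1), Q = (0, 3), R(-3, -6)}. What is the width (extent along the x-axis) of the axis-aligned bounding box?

max x = 0, min x = -3, so width = 3.

3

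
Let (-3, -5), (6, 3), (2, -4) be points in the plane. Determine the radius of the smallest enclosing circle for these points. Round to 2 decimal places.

Call the three points A, B, C in the order given.
Side lengths²: AB² = 145, AC² = 26, BC² = 65.
Since AB² = 145 ≥ 65 + 26 = 91, the angle opposite AB is not acute, so the smallest enclosing circle has AB as diameter.
Centre = midpoint of AB = (1.5, -1), r² = 145/4 = 36.25.
r = √(36.25) ≈ 6.02.

6.02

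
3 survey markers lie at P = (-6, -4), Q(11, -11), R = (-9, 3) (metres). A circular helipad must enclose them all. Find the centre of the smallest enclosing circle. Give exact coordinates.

(1, -4)

Side lengths²: PQ² = 338, PR² = 58, QR² = 596.
Since QR² = 596 ≥ 338 + 58 = 396, the angle opposite QR is not acute, so the smallest enclosing circle has QR as diameter.
Centre = midpoint of QR = (1, -4), r² = 596/4 = 149.
Centre = (1, -4).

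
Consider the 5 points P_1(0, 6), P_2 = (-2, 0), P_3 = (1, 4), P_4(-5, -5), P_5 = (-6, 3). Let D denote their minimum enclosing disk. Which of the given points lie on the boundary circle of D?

P_1, P_4

The farthest pair is P_1–P_4 with squared distance 146. The circle on this segment as diameter has centre (-2.5, 0.5) and r² = 146/4 = 36.5.
Check P_2: distance² to centre = 0.5 ≤ 36.5, so it lies inside.
All remaining points lie in this disk, and no smaller disk contains both endpoints, so this is the minimum enclosing circle.
The points at distance exactly r from the centre are P_1, P_4 — 2 points.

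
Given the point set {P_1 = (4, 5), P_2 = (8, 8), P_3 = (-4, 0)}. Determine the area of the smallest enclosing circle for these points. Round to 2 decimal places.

Side lengths²: P_1P_2² = 25, P_1P_3² = 89, P_2P_3² = 208.
Since P_2P_3² = 208 ≥ 89 + 25 = 114, the angle opposite P_2P_3 is not acute, so the smallest enclosing circle has P_2P_3 as diameter.
Centre = midpoint of P_2P_3 = (2, 4), r² = 208/4 = 52.
Area = π·r² = π·52 ≈ 163.36.

163.36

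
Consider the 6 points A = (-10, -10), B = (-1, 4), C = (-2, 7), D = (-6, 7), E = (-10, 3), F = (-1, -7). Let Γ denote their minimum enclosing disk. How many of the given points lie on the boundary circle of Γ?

2

The farthest pair is A–C with squared distance 353. The circle on this segment as diameter has centre (-6, -1.5) and r² = 353/4 = 88.25.
Check B: distance² to centre = 55.25 ≤ 88.25, so it lies inside.
All remaining points lie in this disk, and no smaller disk contains both endpoints, so this is the minimum enclosing circle.
The points at distance exactly r from the centre are A, C — 2 points.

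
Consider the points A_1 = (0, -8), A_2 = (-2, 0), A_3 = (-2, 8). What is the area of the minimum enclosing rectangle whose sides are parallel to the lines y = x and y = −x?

In coordinates u = x + y, v = x − y the rectangle is axis-aligned; the map (x,y)→(u,v) scales areas by 2.
u-values: -8, -2, 6; range = 6 − (-8) = 14.
v-values: 8, -2, -10; range = 8 − (-10) = 18.
Area = (14 × 18) / 2 = 126.

126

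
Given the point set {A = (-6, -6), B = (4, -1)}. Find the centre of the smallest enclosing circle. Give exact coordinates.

The smallest circle enclosing two points has them as diameter endpoints.
Centre = midpoint = (-1, -3.5); r² = |AB|²/4 = 125/4 = 31.25.
Centre = (-1, -3.5).

(-1, -3.5)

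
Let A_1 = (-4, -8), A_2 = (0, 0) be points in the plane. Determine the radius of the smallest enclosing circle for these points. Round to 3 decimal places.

The smallest circle enclosing two points has them as diameter endpoints.
Centre = midpoint = (-2, -4); r² = |A_1A_2|²/4 = 80/4 = 20.
r = √20 ≈ 4.472.

4.472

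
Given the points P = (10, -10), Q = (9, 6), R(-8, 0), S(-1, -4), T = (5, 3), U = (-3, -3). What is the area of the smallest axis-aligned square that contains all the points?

The bounding box has width 18 and height 16.
An axis-aligned square enclosing the set must have side ≥ max(width, height).
So the minimum side is max(18, 16) = 18.
Area = 18² = 324.

324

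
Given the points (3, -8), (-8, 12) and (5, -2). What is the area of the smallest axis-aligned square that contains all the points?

400

The bounding box has width 13 and height 20.
An axis-aligned square enclosing the set must have side ≥ max(width, height).
So the minimum side is max(13, 20) = 20.
Area = 20² = 400.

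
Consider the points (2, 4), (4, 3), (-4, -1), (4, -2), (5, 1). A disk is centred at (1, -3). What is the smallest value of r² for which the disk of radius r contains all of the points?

50

The required radius is the distance from (1, -3) to the farthest point.
Squared distances: 50, 45, 29, 10, 32.
Maximum is 50, attained at (2, 4).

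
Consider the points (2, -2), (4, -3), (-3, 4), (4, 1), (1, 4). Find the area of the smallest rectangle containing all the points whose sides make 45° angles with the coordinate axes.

In coordinates u = x + y, v = x − y the rectangle is axis-aligned; the map (x,y)→(u,v) scales areas by 2.
u-values: 0, 1, 1, 5, 5; range = 5 − 0 = 5.
v-values: 4, 7, -7, 3, -3; range = 7 − (-7) = 14.
Area = (5 × 14) / 2 = 35.

35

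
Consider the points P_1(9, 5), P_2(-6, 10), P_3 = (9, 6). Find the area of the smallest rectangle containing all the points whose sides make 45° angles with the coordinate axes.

110

In coordinates u = x + y, v = x − y the rectangle is axis-aligned; the map (x,y)→(u,v) scales areas by 2.
u-values: 14, 4, 15; range = 15 − 4 = 11.
v-values: 4, -16, 3; range = 4 − (-16) = 20.
Area = (11 × 20) / 2 = 110.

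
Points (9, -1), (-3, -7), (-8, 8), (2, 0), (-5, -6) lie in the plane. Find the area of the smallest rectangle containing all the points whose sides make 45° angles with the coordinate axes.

In coordinates u = x + y, v = x − y the rectangle is axis-aligned; the map (x,y)→(u,v) scales areas by 2.
u-values: 8, -10, 0, 2, -11; range = 8 − (-11) = 19.
v-values: 10, 4, -16, 2, 1; range = 10 − (-16) = 26.
Area = (19 × 26) / 2 = 247.

247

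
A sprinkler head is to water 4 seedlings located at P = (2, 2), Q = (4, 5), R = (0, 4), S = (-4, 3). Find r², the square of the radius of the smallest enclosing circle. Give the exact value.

17

The farthest pair is Q–S with squared distance 68. The circle on this segment as diameter has centre (0, 4) and r² = 68/4 = 17.
Check P: distance² to centre = 8 ≤ 17, so it lies inside.
All remaining points lie in this disk, and no smaller disk contains both endpoints, so this is the minimum enclosing circle.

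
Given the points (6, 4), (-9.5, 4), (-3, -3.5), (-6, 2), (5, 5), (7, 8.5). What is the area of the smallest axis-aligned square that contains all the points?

The bounding box has width 16.5 and height 12.
An axis-aligned square enclosing the set must have side ≥ max(width, height).
So the minimum side is max(16.5, 12) = 16.5.
Area = 16.5² = 272.25.

272.25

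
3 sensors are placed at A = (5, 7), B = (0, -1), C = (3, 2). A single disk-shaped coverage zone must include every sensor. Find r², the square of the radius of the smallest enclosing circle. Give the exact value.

Side lengths²: AB² = 89, AC² = 29, BC² = 18.
Since AB² = 89 ≥ 29 + 18 = 47, the angle opposite AB is not acute, so the smallest enclosing circle has AB as diameter.
Centre = midpoint of AB = (2.5, 3), r² = 89/4 = 22.25.

22.25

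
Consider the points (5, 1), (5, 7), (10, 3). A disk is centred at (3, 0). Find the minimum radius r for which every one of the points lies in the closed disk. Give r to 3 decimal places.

The required radius is the distance from (3, 0) to the farthest point.
Squared distances: 5, 53, 58.
Maximum is 58, attained at (10, 3).
r = √58 ≈ 7.616.

7.616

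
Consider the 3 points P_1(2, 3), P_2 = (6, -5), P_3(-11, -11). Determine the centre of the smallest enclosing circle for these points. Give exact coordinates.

Side lengths²: P_1P_2² = 80, P_1P_3² = 365, P_2P_3² = 325.
Since P_1P_3² = 365 < 325 + 80 = 405, the triangle is acute, so the smallest enclosing circle is the circumcircle.
Circumcentre = (-3.625, -4.8125), r² = 92.67578125.
Centre = (-3.625, -4.8125).

(-3.625, -4.8125)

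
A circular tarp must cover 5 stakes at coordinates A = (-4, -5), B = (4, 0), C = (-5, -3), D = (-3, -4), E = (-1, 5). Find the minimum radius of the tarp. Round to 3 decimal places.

By Welzl's lemma the MEC is supported by two points (diametrically opposite) or three points (on a circumcircle).
The minimum enclosing circle is determined by three boundary points: A, B, E.
Their circumcentre is (-35/26, -9/26) with r² = 9701/338.
The farthest remaining point C is at distance² 6893/338 ≤ 9701/338.
r = √(9701/338) ≈ 5.357.

5.357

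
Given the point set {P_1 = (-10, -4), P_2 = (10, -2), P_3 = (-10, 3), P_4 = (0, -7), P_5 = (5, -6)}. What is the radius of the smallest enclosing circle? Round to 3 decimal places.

The minimum enclosing circle of a finite set is fixed by two of the points (as a diameter) or three (as a circumcircle).
The minimum enclosing circle is determined by three boundary points: P_1, P_2, P_3.
Their circumcentre is (-0.25, -0.5) with r² = 107.3125.
The farthest remaining point P_5 is at distance² 57.8125 ≤ 107.3125.
r = √(107.3125) ≈ 10.359.

10.359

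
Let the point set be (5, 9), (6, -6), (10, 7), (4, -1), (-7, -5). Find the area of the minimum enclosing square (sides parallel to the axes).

The bounding box has width 17 and height 15.
An axis-aligned square enclosing the set must have side ≥ max(width, height).
So the minimum side is max(17, 15) = 17.
Area = 17² = 289.

289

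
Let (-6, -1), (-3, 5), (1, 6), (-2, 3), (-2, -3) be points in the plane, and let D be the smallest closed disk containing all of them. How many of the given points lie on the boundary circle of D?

The minimum enclosing circle is determined by three boundary points: (-6, -1), (1, 6), (-2, -3).
Their circumcentre is (-2, 2) with r² = 25.
The farthest remaining point (-3, 5) is at distance² 10 ≤ 25.
The points at distance exactly r from the centre are (-6, -1), (1, 6), (-2, -3) — 3 points.

3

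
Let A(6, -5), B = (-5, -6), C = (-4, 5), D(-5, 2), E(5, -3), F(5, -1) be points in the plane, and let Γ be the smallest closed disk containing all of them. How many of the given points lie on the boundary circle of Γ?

3

The minimum enclosing circle of a finite set is fixed by two of the points (as a diameter) or three (as a circumcircle).
The minimum enclosing circle is determined by three boundary points: A, B, C.
Their circumcentre is (1/12, -11/12) with r² = 3721/72.
The farthest remaining point D is at distance² 2473/72 ≤ 3721/72.
The points at distance exactly r from the centre are A, B, C — 3 points.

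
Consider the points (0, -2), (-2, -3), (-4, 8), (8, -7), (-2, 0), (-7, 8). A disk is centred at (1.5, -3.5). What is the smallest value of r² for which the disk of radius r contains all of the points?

The required radius is the distance from (1.5, -3.5) to the farthest point.
Squared distances: 4.5, 12.5, 162.5, 54.5, 24.5, 204.5.
Maximum is 204.5, attained at (-7, 8).

204.5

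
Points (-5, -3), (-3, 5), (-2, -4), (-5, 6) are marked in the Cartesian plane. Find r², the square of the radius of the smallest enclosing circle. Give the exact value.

The farthest pair is (-2, -4)–(-5, 6) with squared distance 109. The circle on this segment as diameter has centre (-3.5, 1) and r² = 109/4 = 27.25.
Check (-5, -3): distance² to centre = 18.25 ≤ 27.25, so it lies inside.
All remaining points lie in this disk, and no smaller disk contains both endpoints, so this is the minimum enclosing circle.

27.25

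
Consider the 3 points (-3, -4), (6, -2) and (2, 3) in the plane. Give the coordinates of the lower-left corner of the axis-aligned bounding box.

x-range [-3, 6], y-range [-4, 3].
The lower-left corner is (-3, -4).

(-3, -4)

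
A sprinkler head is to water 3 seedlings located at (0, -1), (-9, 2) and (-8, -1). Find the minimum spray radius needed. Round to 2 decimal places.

Call the three points A, B, C in the order given.
Side lengths²: AB² = 90, AC² = 64, BC² = 10.
Since AB² = 90 ≥ 64 + 10 = 74, the angle opposite AB is not acute, so the smallest enclosing circle has AB as diameter.
Centre = midpoint of AB = (-4.5, 0.5), r² = 90/4 = 22.5.
r = √(22.5) ≈ 4.74.

4.74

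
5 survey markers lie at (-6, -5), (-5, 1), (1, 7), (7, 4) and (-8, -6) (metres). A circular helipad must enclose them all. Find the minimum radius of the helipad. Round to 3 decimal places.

9.014

A smallest enclosing disk is always determined by at most three of the input points on its boundary.
The farthest pair is (7, 4)–(-8, -6) with squared distance 325. The circle on this segment as diameter has centre (-0.5, -1) and r² = 325/4 = 81.25.
Check (-6, -5): distance² to centre = 46.25 ≤ 81.25, so it lies inside.
All remaining points lie in this disk, and no smaller disk contains both endpoints, so this is the minimum enclosing circle.
r = √(81.25) ≈ 9.014.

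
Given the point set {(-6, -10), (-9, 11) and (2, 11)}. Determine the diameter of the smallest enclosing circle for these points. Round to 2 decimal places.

22.70

Call the three points A, B, C in the order given.
Side lengths²: AB² = 450, AC² = 505, BC² = 121.
Since AC² = 505 < 450 + 121 = 571, the triangle is acute, so the smallest enclosing circle is the circumcircle.
Circumcentre = (-3.5, 15/14), r² = 12625/98.
Diameter = 2r = 2√(12625/98) ≈ 22.70.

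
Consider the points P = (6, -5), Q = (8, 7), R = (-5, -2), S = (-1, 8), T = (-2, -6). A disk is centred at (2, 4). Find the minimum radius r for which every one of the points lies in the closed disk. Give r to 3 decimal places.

10.770

The required radius is the distance from (2, 4) to the farthest point.
Squared distances: 97, 45, 85, 25, 116.
Maximum is 116, attained at T.
r = √116 ≈ 10.770.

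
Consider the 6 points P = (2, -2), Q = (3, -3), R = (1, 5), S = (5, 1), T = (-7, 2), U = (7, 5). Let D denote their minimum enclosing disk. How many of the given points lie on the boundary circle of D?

The minimum enclosing circle of a finite set is fixed by two of the points (as a diameter) or three (as a circumcircle).
The farthest pair is T–U with squared distance 205. The circle on this segment as diameter has centre (0, 3.5) and r² = 205/4 = 51.25.
Check P: distance² to centre = 34.25 ≤ 51.25, so it lies inside.
All remaining points lie in this disk, and no smaller disk contains both endpoints, so this is the minimum enclosing circle.
The points at distance exactly r from the centre are Q, T, U — 3 points.

3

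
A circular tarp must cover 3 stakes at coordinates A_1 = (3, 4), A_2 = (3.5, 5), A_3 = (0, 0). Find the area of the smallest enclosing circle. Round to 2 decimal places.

Side lengths²: A_1A_2² = 1.25, A_1A_3² = 25, A_2A_3² = 37.25.
Since A_2A_3² = 37.25 ≥ 25 + 1.25 = 26.25, the angle opposite A_2A_3 is not acute, so the smallest enclosing circle has A_2A_3 as diameter.
Centre = midpoint of A_2A_3 = (1.75, 2.5), r² = 37.25/4 = 9.3125.
Area = π·r² = π·9.3125 ≈ 29.26.

29.26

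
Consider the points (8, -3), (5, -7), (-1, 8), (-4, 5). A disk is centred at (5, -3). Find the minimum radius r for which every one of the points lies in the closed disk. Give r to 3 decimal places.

The required radius is the distance from (5, -3) to the farthest point.
Squared distances: 9, 16, 157, 145.
Maximum is 157, attained at (-1, 8).
r = √157 ≈ 12.530.

12.530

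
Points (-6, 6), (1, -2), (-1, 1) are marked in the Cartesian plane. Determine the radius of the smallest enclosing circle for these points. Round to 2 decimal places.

Call the three points A, B, C in the order given.
Side lengths²: AB² = 113, AC² = 50, BC² = 13.
Since AB² = 113 ≥ 50 + 13 = 63, the angle opposite AB is not acute, so the smallest enclosing circle has AB as diameter.
Centre = midpoint of AB = (-2.5, 2), r² = 113/4 = 28.25.
r = √(28.25) ≈ 5.32.

5.32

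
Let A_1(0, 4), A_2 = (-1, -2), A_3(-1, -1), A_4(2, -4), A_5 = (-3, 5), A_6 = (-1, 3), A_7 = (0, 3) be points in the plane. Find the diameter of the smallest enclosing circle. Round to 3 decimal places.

10.296

The minimum enclosing circle of a finite set is fixed by two of the points (as a diameter) or three (as a circumcircle).
The farthest pair is A_4–A_5 with squared distance 106. The circle on this segment as diameter has centre (-0.5, 0.5) and r² = 106/4 = 26.5.
Check A_1: distance² to centre = 12.5 ≤ 26.5, so it lies inside.
All remaining points lie in this disk, and no smaller disk contains both endpoints, so this is the minimum enclosing circle.
Diameter = 2r = 2√(26.5) ≈ 10.296.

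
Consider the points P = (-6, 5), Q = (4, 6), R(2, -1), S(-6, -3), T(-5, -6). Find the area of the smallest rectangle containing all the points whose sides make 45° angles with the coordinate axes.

147

In coordinates u = x + y, v = x − y the rectangle is axis-aligned; the map (x,y)→(u,v) scales areas by 2.
u-values: -1, 10, 1, -9, -11; range = 10 − (-11) = 21.
v-values: -11, -2, 3, -3, 1; range = 3 − (-11) = 14.
Area = (21 × 14) / 2 = 147.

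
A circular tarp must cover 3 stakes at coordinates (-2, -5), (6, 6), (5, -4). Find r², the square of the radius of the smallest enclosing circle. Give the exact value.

Call the three points A, B, C in the order given.
Side lengths²: AB² = 185, AC² = 50, BC² = 101.
Since AB² = 185 ≥ 101 + 50 = 151, the angle opposite AB is not acute, so the smallest enclosing circle has AB as diameter.
Centre = midpoint of AB = (2, 0.5), r² = 185/4 = 46.25.

46.25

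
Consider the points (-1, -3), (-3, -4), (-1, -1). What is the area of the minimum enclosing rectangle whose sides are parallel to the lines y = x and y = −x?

In coordinates u = x + y, v = x − y the rectangle is axis-aligned; the map (x,y)→(u,v) scales areas by 2.
u-values: -4, -7, -2; range = -2 − (-7) = 5.
v-values: 2, 1, 0; range = 2 − 0 = 2.
Area = (5 × 2) / 2 = 5.

5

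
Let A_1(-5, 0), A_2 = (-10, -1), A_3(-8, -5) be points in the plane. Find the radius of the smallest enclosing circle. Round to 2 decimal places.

3.02

Side lengths²: A_1A_2² = 26, A_1A_3² = 34, A_2A_3² = 20.
Since A_1A_3² = 34 < 26 + 20 = 46, the triangle is acute, so the smallest enclosing circle is the circumcircle.
Circumcentre = (-79/11, -23/11), r² = 1105/121.
r = √(1105/121) ≈ 3.02.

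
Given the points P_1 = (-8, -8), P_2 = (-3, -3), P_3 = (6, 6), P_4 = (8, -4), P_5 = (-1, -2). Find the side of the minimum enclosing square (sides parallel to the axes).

16

The bounding box has width 16 and height 14.
An axis-aligned square enclosing the set must have side ≥ max(width, height).
So the minimum side is max(16, 14) = 16.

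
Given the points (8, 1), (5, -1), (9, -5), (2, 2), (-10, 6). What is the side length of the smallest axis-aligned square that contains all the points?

19

The bounding box has width 19 and height 11.
An axis-aligned square enclosing the set must have side ≥ max(width, height).
So the minimum side is max(19, 11) = 19.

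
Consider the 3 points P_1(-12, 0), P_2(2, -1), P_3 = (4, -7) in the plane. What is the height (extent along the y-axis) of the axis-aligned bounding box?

max y = 0, min y = -7, so height = 7.

7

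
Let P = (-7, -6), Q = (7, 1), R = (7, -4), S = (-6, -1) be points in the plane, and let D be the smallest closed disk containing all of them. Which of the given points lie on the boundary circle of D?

P, Q

The farthest pair is P–Q with squared distance 245. The circle on this segment as diameter has centre (0, -2.5) and r² = 245/4 = 61.25.
Check R: distance² to centre = 51.25 ≤ 61.25, so it lies inside.
All remaining points lie in this disk, and no smaller disk contains both endpoints, so this is the minimum enclosing circle.
The points at distance exactly r from the centre are P, Q — 2 points.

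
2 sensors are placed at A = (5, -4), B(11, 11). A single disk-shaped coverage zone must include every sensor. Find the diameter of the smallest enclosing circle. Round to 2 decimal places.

The smallest circle enclosing two points has them as diameter endpoints.
Centre = midpoint = (8, 3.5); r² = |AB|²/4 = 261/4 = 65.25.
Diameter = 2r = 2√(65.25) ≈ 16.16.

16.16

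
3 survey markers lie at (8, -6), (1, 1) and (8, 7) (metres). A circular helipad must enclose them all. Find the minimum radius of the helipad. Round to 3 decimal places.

Call the three points A, B, C in the order given.
Side lengths²: AB² = 98, AC² = 169, BC² = 85.
Since AC² = 169 < 98 + 85 = 183, the triangle is acute, so the smallest enclosing circle is the circumcircle.
Circumcentre = (7.5, 0.5), r² = 42.5.
r = √(42.5) ≈ 6.519.

6.519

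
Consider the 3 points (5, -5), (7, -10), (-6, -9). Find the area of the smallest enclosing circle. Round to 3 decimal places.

Call the three points A, B, C in the order given.
Side lengths²: AB² = 29, AC² = 137, BC² = 170.
Since BC² = 170 ≥ 137 + 29 = 166, the angle opposite BC is not acute, so the smallest enclosing circle has BC as diameter.
Centre = midpoint of BC = (0.5, -9.5), r² = 170/4 = 42.5.
Area = π·r² = π·42.5 ≈ 133.518.

133.518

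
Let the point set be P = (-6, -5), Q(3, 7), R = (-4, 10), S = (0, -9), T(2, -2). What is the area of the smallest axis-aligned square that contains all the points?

The bounding box has width 9 and height 19.
An axis-aligned square enclosing the set must have side ≥ max(width, height).
So the minimum side is max(9, 19) = 19.
Area = 19² = 361.

361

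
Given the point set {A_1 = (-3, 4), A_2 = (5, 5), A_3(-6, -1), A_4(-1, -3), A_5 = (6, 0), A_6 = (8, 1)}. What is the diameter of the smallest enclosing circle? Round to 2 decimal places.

14.14

The farthest pair is A_3–A_6 with squared distance 200. The circle on this segment as diameter has centre (1, 0) and r² = 200/4 = 50.
Check A_1: distance² to centre = 32 ≤ 50, so it lies inside.
All remaining points lie in this disk, and no smaller disk contains both endpoints, so this is the minimum enclosing circle.
Diameter = 2r = 2√50 ≈ 14.14.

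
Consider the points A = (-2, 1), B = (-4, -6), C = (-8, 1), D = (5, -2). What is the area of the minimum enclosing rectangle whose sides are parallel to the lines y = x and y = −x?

In coordinates u = x + y, v = x − y the rectangle is axis-aligned; the map (x,y)→(u,v) scales areas by 2.
u-values: -1, -10, -7, 3; range = 3 − (-10) = 13.
v-values: -3, 2, -9, 7; range = 7 − (-9) = 16.
Area = (13 × 16) / 2 = 104.

104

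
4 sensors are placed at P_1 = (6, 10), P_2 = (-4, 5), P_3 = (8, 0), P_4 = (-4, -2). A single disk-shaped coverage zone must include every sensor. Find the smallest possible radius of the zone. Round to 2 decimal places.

7.81

The minimum enclosing circle of a finite set is fixed by two of the points (as a diameter) or three (as a circumcircle).
The minimum enclosing circle is determined by three boundary points: P_1, P_3, P_4.
Their circumcentre is (37/31, 119/31) with r² = 58682/961.
The farthest remaining point P_2 is at distance² 27217/961 ≤ 58682/961.
r = √(58682/961) ≈ 7.81.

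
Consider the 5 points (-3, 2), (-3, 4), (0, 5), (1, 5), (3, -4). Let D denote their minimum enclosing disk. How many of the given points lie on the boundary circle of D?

3

The minimum enclosing circle is determined by three boundary points: (-3, 4), (1, 5), (3, -4).
Their circumcentre is (2/19, 3/38) with r² = 36125/1444.
The farthest remaining point (0, 5) is at distance² 34985/1444 ≤ 36125/1444.
The points at distance exactly r from the centre are (-3, 4), (1, 5), (3, -4) — 3 points.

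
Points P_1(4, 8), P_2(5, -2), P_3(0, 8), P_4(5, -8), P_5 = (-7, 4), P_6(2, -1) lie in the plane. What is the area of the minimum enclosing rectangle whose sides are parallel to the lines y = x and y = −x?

180

In coordinates u = x + y, v = x − y the rectangle is axis-aligned; the map (x,y)→(u,v) scales areas by 2.
u-values: 12, 3, 8, -3, -3, 1; range = 12 − (-3) = 15.
v-values: -4, 7, -8, 13, -11, 3; range = 13 − (-11) = 24.
Area = (15 × 24) / 2 = 180.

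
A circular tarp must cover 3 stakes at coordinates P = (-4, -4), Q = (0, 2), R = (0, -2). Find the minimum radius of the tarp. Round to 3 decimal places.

Side lengths²: PQ² = 52, PR² = 20, QR² = 16.
Since PQ² = 52 ≥ 20 + 16 = 36, the angle opposite PQ is not acute, so the smallest enclosing circle has PQ as diameter.
Centre = midpoint of PQ = (-2, -1), r² = 52/4 = 13.
r = √13 ≈ 3.606.

3.606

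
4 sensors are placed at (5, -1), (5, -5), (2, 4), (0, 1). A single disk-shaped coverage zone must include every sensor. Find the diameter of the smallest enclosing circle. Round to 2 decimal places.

A smallest enclosing disk is always determined by at most three of the input points on its boundary.
The farthest pair is (5, -5)–(2, 4) with squared distance 90. The circle on this segment as diameter has centre (3.5, -0.5) and r² = 90/4 = 22.5.
Check (5, -1): distance² to centre = 2.5 ≤ 22.5, so it lies inside.
All remaining points lie in this disk, and no smaller disk contains both endpoints, so this is the minimum enclosing circle.
Diameter = 2r = 2√(22.5) ≈ 9.49.

9.49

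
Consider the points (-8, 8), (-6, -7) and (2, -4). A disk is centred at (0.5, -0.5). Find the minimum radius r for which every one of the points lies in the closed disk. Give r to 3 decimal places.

12.021

The required radius is the distance from (0.5, -0.5) to the farthest point.
Squared distances: 144.5, 84.5, 14.5.
Maximum is 144.5, attained at (-8, 8).
r = √(144.5) ≈ 12.021.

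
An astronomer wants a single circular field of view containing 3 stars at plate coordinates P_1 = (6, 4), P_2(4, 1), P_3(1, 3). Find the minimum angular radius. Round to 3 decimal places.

Side lengths²: P_1P_2² = 13, P_1P_3² = 26, P_2P_3² = 13.
Since P_1P_3² = 26 ≥ 13 + 13 = 26, the angle opposite P_1P_3 is not acute, so the smallest enclosing circle has P_1P_3 as diameter.
Centre = midpoint of P_1P_3 = (3.5, 3.5), r² = 26/4 = 6.5.
r = √(6.5) ≈ 2.550.

2.550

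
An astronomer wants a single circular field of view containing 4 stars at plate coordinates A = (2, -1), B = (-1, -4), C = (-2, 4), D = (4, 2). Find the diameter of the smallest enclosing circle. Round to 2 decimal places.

8.66

The minimum enclosing circle of a finite set is fixed by two of the points (as a diameter) or three (as a circumcircle).
The minimum enclosing circle is determined by three boundary points: B, C, D.
Their circumcentre is (3/46, 9/46) with r² = 19825/1058.
The farthest remaining point A is at distance² 5473/1058 ≤ 19825/1058.
Diameter = 2r = 2√(19825/1058) ≈ 8.66.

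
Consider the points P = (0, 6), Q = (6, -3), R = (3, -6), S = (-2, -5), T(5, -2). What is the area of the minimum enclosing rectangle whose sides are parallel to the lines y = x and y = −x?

In coordinates u = x + y, v = x − y the rectangle is axis-aligned; the map (x,y)→(u,v) scales areas by 2.
u-values: 6, 3, -3, -7, 3; range = 6 − (-7) = 13.
v-values: -6, 9, 9, 3, 7; range = 9 − (-6) = 15.
Area = (13 × 15) / 2 = 97.5.

97.5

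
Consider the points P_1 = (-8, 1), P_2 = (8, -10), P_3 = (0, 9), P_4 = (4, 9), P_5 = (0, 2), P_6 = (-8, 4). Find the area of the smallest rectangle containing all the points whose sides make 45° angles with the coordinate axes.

In coordinates u = x + y, v = x − y the rectangle is axis-aligned; the map (x,y)→(u,v) scales areas by 2.
u-values: -7, -2, 9, 13, 2, -4; range = 13 − (-7) = 20.
v-values: -9, 18, -9, -5, -2, -12; range = 18 − (-12) = 30.
Area = (20 × 30) / 2 = 300.

300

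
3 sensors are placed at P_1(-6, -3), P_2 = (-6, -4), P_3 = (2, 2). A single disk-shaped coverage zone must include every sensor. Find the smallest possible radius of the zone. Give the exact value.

Side lengths²: P_1P_2² = 1, P_1P_3² = 89, P_2P_3² = 100.
Since P_2P_3² = 100 ≥ 89 + 1 = 90, the angle opposite P_2P_3 is not acute, so the smallest enclosing circle has P_2P_3 as diameter.
Centre = midpoint of P_2P_3 = (-2, -1), r² = 100/4 = 25.
r = √25 = 5.

5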